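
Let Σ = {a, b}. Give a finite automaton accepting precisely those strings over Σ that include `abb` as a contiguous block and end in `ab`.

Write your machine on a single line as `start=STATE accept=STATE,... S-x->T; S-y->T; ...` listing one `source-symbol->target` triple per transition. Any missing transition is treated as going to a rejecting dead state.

start=q0; accept=q5; q0-a->q1; q0-b->q0; q1-a->q1; q1-b->q2; q2-a->q1; q2-b->q3; q3-a->q4; q3-b->q3; q4-a->q4; q4-b->q5; q5-a->q4; q5-b->q3

Handle the two conditions separately and then intersect. One (4 states) tracks whether and how much of `abb` has been seen; the other (3 states) tracks how much of the suffix `ab` has currently been matched. Each combined state is a pair, one component from each; accept when both components accept.
        a   b  
>  q0   q1  q0 
   q1   q1  q2 
   q2   q1  q3 
   q3   q4  q3 
   q4   q4  q5 
 * q5   q4  q3 
(> = start, * = accepting)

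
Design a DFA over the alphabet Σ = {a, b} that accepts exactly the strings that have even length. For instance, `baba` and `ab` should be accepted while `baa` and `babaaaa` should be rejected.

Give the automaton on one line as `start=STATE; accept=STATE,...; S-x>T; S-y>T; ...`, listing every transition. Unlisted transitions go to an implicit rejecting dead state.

Only the length mod 2 matters, so use a 2-cycle: from any state, every input symbol moves to the next state, wrapping s1 back to s0. Mark s0 accepting.
A 2-state machine:
        a   b  
>* s0   s1  s1 
   s1   s0  s0 
(> = start, * = accepting)

start=s0; accept=s0; s0-a>s1; s0-b>s1; s1-a>s0; s1-b>s0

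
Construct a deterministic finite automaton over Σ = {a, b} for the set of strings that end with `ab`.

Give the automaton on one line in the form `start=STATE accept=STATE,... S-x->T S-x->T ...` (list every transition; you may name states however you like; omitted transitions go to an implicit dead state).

Remember how much of `ab` the current input suffix matches. State q0 means no match yet; q1 means the last symbol is `a`; q2 means the last 2 symbols are `ab`. Only q2 accepts. On a mismatch, fall back to the longest proper suffix that is still a prefix of `ab`.
A 3-state machine:
        a   b  
>  q0   q1  q0 
   q1   q1  q2 
 * q2   q1  q0 
(> = start, * = accepting)

start=q0 accept=q2 q0-a->q1 q0-b->q0 q1-a->q1 q1-b->q2 q2-a->q1 q2-b->q0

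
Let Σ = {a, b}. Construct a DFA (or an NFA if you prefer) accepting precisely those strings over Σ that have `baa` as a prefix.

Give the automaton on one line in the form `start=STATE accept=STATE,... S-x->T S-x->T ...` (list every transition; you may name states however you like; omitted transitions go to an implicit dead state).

start=s0 accept=s3 s0-a->s4 s0-b->s1 s1-a->s2 s1-b->s4 s2-a->s3 s2-b->s4 s3-a->s3 s3-b->s3 s4-a->s4 s4-b->s4

Walk along `baa` while the input agrees: from s0 take `b` to s1, and so on. Any deviation drops to the rejecting sink s4. Once s3 is reached the prefix is confirmed and every continuation is accepted.
A 5-state machine:
        a   b  
>  s0   s4  s1 
   s1   s2  s4 
   s2   s3  s4 
 * s3   s3  s3 
   s4   s4  s4 
(> = start, * = accepting)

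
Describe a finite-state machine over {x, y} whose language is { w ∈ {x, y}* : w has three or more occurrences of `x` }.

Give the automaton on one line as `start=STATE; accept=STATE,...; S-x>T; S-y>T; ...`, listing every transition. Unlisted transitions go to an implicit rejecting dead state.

Only the number of `x`s matters, and only up to 4. Make a chain A → B → C → D → E advanced by each `x` (with E absorbing); every other symbol self-loops. The accepting set is {D, E}.
A 5-state machine:
       x  y 
>  A   B  A 
   B   C  B 
   C   D  C 
 * D   E  D 
 * E   E  E 
(> = start, * = accepting)

start=A; accept=D,E; A-x>B; A-y>A; B-x>C; B-y>B; C-x>D; C-y>C; D-x>E; D-y>D; E-x>E; E-y>E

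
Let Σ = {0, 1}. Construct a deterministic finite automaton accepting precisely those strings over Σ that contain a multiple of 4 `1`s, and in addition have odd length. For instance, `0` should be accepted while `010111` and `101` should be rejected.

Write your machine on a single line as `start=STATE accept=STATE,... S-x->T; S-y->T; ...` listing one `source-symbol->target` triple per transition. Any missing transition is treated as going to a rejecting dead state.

Handle the two conditions separately and then intersect. The first has 4 states tracking the count of `1`s modulo 4; the second has 2 states tracking the input length modulo 2. A product state is a pair (one from each), accepting exactly when both do.
        0   1  
>  q0   q1  q2 
 * q1   q0  q3 
   q2   q3  q4 
   q3   q2  q5 
   q4   q5  q6 
   q5   q4  q7 
   q6   q7  q0 
   q7   q6  q1 
(> = start, * = accepting)

start=q0; accept=q1; q0-0->q1; q0-1->q2; q1-0->q0; q1-1->q3; q2-0->q3; q2-1->q4; q3-0->q2; q3-1->q5; q4-0->q5; q4-1->q6; q5-0->q4; q5-1->q7; q6-0->q7; q6-1->q0; q7-0->q6; q7-1->q1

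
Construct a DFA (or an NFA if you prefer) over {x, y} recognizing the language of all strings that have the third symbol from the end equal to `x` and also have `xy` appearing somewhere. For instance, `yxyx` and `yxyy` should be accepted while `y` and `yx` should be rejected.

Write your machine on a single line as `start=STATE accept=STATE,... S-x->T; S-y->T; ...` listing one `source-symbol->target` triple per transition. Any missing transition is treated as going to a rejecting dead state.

start=q0; accept=q8,q9,q10,q18; q0-x->q1; q0-y->q2; q1-x->q3; q1-y->q4; q2-x->q5; q2-y->q6; q3-x->q7; q3-y->q8; q4-x->q9; q4-y->q10; q5-x->q11; q5-y->q12; q6-x->q13; q6-y->q14; q7-x->q7; q7-y->q8; q8-x->q9; q8-y->q10; q9-x->q15; q9-y->q12; q10-x->q16; q10-y->q17; q11-x->q7; q11-y->q8; q12-x->q9; q12-y->q10; q13-x->q11; q13-y->q12; q14-x->q13; q14-y->q14; q15-x->q18; q15-y->q8; q16-x->q15; q16-y->q12; q17-x->q16; q17-y->q17; q18-x->q18; q18-y->q8

Run two small machines in parallel and take their product. One (15 states) tracks the last 3 symbols read; the other (3 states) tracks whether and how much of `xy` has been seen. Each combined state is a pair, one component from each; accept when both components accept.
With 19 states:
          x    y  
>  q0     q1   q2 
   q1     q3   q4 
   q2     q5   q6 
   q3     q7   q8 
   q4     q9  q10 
   q5    q11  q12 
   q6    q13  q14 
   q7     q7   q8 
 * q8     q9  q10 
 * q9    q15  q12 
 * q10   q16  q17 
   q11    q7   q8 
   q12    q9  q10 
   q13   q11  q12 
   q14   q13  q14 
   q15   q18   q8 
   q16   q15  q12 
   q17   q16  q17 
 * q18   q18   q8 
(> = start, * = accepting)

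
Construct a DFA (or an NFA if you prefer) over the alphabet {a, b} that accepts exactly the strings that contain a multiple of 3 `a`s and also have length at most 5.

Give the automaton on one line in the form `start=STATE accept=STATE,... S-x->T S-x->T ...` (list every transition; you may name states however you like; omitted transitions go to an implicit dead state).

Build one automaton per condition and run them in lockstep. One (3 states) tracks the count of `a`s modulo 3; the other (7 states) tracks the input length, saturating at 6. Each combined state is a pair, one component from each; accept when both components accept. Minimizing collapses redundant product states.
With 13 states:
          a    b  
>* q0     q1   q2 
   q1     q3   q4 
 * q2     q4   q5 
   q3     q6   q7 
   q4     q7   q8 
 * q5     q8   q6 
 * q6     q9  q10 
   q7    q10  q11 
   q8    q11   q9 
   q9     q9   q9 
 * q10    q9  q12 
   q11   q12   q9 
 * q12    q9   q9 
(> = start, * = accepting)

start=q0 accept=q0,q2,q5,q6,q10,q12 q0-a->q1 q0-b->q2 q1-a->q3 q1-b->q4 q2-a->q4 q2-b->q5 q3-a->q6 q3-b->q7 q4-a->q7 q4-b->q8 q5-a->q8 q5-b->q6 q6-a->q9 q6-b->q10 q7-a->q10 q7-b->q11 q8-a->q11 q8-b->q9 q9-a->q9 q9-b->q9 q10-a->q9 q10-b->q12 q11-a->q12 q11-b->q9 q12-a->q9 q12-b->q9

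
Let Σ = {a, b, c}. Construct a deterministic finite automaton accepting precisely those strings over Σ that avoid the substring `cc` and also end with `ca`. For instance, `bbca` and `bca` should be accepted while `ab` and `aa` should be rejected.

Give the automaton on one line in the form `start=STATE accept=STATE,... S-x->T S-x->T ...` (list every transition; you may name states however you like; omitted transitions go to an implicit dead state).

start=q0 accept=q2 q0-a->q0 q0-b->q0 q0-c->q1 q1-a->q2 q1-b->q0 q1-c->q3 q2-a->q0 q2-b->q0 q2-c->q1 q3-a->q3 q3-b->q3 q3-c->q3

Handle the two conditions separately and then intersect. One (3 states) tracks partial matches of the forbidden pattern `cc`; the other (3 states) tracks how much of the suffix `ca` has currently been matched. Each combined state is a pair, one component from each; accept when both components accept. Minimizing collapses redundant product states.
A 4-state machine:
        a   b   c  
>  q0   q0  q0  q1 
   q1   q2  q0  q3 
 * q2   q0  q0  q1 
   q3   q3  q3  q3 
(> = start, * = accepting)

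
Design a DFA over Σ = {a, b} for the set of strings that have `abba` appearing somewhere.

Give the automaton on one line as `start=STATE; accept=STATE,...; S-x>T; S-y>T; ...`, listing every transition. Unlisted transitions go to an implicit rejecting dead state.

start=q0; accept=q4; q0-a>q1; q0-b>q0; q1-a>q1; q1-b>q2; q2-a>q1; q2-b>q3; q3-a>q4; q3-b>q0; q4-a>q4; q4-b>q4

States q0..q3 record the length of the longest prefix of `abba` that matches the current input suffix. Reaching q4 means `abba` has been seen, and we stay there forever. Accept from q4.
A 5-state machine:
        a   b  
>  q0   q1  q0 
   q1   q1  q2 
   q2   q1  q3 
   q3   q4  q0 
 * q4   q4  q4 
(> = start, * = accepting)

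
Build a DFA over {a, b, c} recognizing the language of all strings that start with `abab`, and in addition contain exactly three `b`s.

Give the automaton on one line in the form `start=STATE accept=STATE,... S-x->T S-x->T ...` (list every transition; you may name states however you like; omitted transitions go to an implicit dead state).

Handle the two conditions separately and then intersect. One (6 states) tracks whether the input so far still matches the prefix `abab`; the other (5 states) tracks the count of `b`s, saturating at 4. Each combined state is a pair, one component from each; accept when both components accept. After merging equivalent states the machine shrinks.
        a   b   c  
>  S0   S1  S2  S2 
   S1   S2  S3  S2 
   S2   S2  S2  S2 
   S3   S4  S2  S2 
   S4   S2  S5  S2 
   S5   S5  S6  S5 
 * S6   S6  S2  S6 
(> = start, * = accepting)

start=S0 accept=S6 S0-a->S1 S0-b->S2 S0-c->S2 S1-a->S2 S1-b->S3 S1-c->S2 S2-a->S2 S2-b->S2 S2-c->S2 S3-a->S4 S3-b->S2 S3-c->S2 S4-a->S2 S4-b->S5 S4-c->S2 S5-a->S5 S5-b->S6 S5-c->S5 S6-a->S6 S6-b->S2 S6-c->S6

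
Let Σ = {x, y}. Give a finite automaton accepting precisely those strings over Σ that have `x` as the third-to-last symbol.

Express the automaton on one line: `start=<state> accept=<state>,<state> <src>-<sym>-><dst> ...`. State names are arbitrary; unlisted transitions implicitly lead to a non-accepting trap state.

Because acceptance depends on a position counted from the end, the machine has to buffer the most recent 3 symbols. Make each state the string of the last up-to-3 symbols read; on input `x` shift the window left and append `x`. Accept when the buffered window has length 3 and begins with `x`.
With 15 states:
       x  y 
>  A   B  C 
   B   D  E 
   C   F  G 
   D   H  I 
   E   J  K 
   F   L  M 
   G   N  O 
 * H   H  I 
 * I   J  K 
 * J   L  M 
 * K   N  O 
   L   H  I 
   M   J  K 
   N   L  M 
   O   N  O 
(> = start, * = accepting)

start=A accept=H,I,J,K A-x->B A-y->C B-x->D B-y->E C-x->F C-y->G D-x->H D-y->I E-x->J E-y->K F-x->L F-y->M G-x->N G-y->O H-x->H H-y->I I-x->J I-y->K J-x->L J-y->M K-x->N K-y->O L-x->H L-y->I M-x->J M-y->K N-x->L N-y->M O-x->N O-y->O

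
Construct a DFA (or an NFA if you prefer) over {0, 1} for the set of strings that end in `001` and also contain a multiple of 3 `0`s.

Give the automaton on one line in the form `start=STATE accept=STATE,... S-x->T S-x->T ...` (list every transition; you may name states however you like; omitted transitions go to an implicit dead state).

Handle the two conditions separately and then intersect. One (4 states) tracks how much of the suffix `001` has currently been matched; the other (3 states) tracks the count of `0`s modulo 3. Each combined state is a pair, one component from each; accept when both components accept. Minimizing collapses redundant product states.
6 states suffice.
        0   1  
>  S0   S1  S0 
   S1   S2  S1 
   S2   S3  S4 
   S3   S1  S5 
   S4   S0  S4 
 * S5   S1  S0 
(> = start, * = accepting)

start=S0 accept=S5 S0-0->S1 S0-1->S0 S1-0->S2 S1-1->S1 S2-0->S3 S2-1->S4 S3-0->S1 S3-1->S5 S4-0->S0 S4-1->S4 S5-0->S1 S5-1->S0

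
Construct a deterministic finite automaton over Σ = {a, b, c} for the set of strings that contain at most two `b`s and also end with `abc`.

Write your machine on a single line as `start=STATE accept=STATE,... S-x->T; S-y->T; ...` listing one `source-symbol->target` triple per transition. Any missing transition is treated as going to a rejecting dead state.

Run two small machines in parallel and take their product. One (4 states) tracks the count of `b`s, saturating at 3; the other (4 states) tracks how much of the suffix `abc` has currently been matched. Each combined state is a pair, one component from each; accept when both components accept. Minimizing collapses redundant product states.
        a   b   c  
>  s0   s1  s2  s0 
   s1   s1  s3  s0 
   s2   s4  s5  s2 
   s3   s4  s5  s6 
   s4   s4  s7  s2 
   s5   s5  s5  s5 
 * s6   s4  s5  s2 
   s7   s5  s5  s8 
 * s8   s5  s5  s5 
(> = start, * = accepting)

start=s0; accept=s6,s8; s0-a->s1; s0-b->s2; s0-c->s0; s1-a->s1; s1-b->s3; s1-c->s0; s2-a->s4; s2-b->s5; s2-c->s2; s3-a->s4; s3-b->s5; s3-c->s6; s4-a->s4; s4-b->s7; s4-c->s2; s5-a->s5; s5-b->s5; s5-c->s5; s6-a->s4; s6-b->s5; s6-c->s2; s7-a->s5; s7-b->s5; s7-c->s8; s8-a->s5; s8-b->s5; s8-c->s5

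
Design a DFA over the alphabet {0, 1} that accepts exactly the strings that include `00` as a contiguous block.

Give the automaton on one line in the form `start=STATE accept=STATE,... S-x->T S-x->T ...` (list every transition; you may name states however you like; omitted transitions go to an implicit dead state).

start=S0 accept=S2 S0-0->S1 S0-1->S0 S1-0->S2 S1-1->S0 S2-0->S2 S2-1->S2

Track how much of `00` has been matched so far: state S0 is no progress, S2 is the absorbing accept state reached once `00` has occurred. Intermediate states record partial matches; on a mismatch, fall back to the longest reusable overlap.
A 3-state machine:
        0   1  
>  S0   S1  S0 
   S1   S2  S0 
 * S2   S2  S2 
(> = start, * = accepting)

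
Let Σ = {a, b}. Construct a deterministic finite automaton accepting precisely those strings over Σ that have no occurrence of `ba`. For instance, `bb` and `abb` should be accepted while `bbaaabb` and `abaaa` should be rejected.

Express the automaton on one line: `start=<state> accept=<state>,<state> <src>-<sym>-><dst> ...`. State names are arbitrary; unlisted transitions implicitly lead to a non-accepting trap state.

start=s0 accept=s0,s1 s0-a->s0 s0-b->s1 s1-a->s2 s1-b->s1 s2-a->s2 s2-b->s2

This is the complement of 'contains `ba`'. Use the same substring-matching states — s0 through s2 holding how much of `ba` has just been matched — but flip the accepting set: everything except the trap s2 accepts.
        a   b  
>* s0   s0  s1 
 * s1   s2  s1 
   s2   s2  s2 
(> = start, * = accepting)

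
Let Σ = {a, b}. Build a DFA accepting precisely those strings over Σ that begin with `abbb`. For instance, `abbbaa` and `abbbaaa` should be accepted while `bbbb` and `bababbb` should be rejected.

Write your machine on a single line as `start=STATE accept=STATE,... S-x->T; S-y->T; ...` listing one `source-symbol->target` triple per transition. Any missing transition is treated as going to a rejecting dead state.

start=q0; accept=q4; q0-a->q1; q0-b->q5; q1-a->q5; q1-b->q2; q2-a->q5; q2-b->q3; q3-a->q5; q3-b->q4; q4-a->q4; q4-b->q4; q5-a->q5; q5-b->q5

Walk along `abbb` while the input agrees: from q0 take `a` to q1, and so on. Any deviation drops to the rejecting sink q5. Once q4 is reached the prefix is confirmed and every continuation is accepted.
6 states suffice.
        a   b  
>  q0   q1  q5 
   q1   q5  q2 
   q2   q5  q3 
   q3   q5  q4 
 * q4   q4  q4 
   q5   q5  q5 
(> = start, * = accepting)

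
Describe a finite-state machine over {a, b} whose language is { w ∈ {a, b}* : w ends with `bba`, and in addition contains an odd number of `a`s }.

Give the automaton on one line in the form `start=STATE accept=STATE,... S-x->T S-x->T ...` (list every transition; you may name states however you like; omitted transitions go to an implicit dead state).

Run two small machines in parallel and take their product. The first has 4 states tracking how much of the suffix `bba` has currently been matched; the second has 2 states tracking the count of `a`s modulo 2. A product state is a pair (one from each), accepting exactly when both do.
8 states suffice.
        a   b  
>  q0   q1  q2 
   q1   q0  q3 
   q2   q1  q4 
   q3   q0  q5 
   q4   q6  q4 
   q5   q7  q5 
 * q6   q0  q3 
   q7   q1  q2 
(> = start, * = accepting)

start=q0 accept=q6 q0-a->q1 q0-b->q2 q1-a->q0 q1-b->q3 q2-a->q1 q2-b->q4 q3-a->q0 q3-b->q5 q4-a->q6 q4-b->q4 q5-a->q7 q5-b->q5 q6-a->q0 q6-b->q3 q7-a->q1 q7-b->q2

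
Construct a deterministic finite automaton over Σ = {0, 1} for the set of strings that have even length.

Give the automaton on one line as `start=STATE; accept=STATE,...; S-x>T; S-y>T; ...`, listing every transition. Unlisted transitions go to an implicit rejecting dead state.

Only the length mod 2 matters, so use a 2-cycle: from any state, every input symbol moves to the next state, wrapping S1 back to S0. Mark S0 accepting.
With 2 states:
        0   1  
>* S0   S1  S1 
   S1   S0  S0 
(> = start, * = accepting)

start=S0; accept=S0; S0-0>S1; S0-1>S1; S1-0>S0; S1-1>S0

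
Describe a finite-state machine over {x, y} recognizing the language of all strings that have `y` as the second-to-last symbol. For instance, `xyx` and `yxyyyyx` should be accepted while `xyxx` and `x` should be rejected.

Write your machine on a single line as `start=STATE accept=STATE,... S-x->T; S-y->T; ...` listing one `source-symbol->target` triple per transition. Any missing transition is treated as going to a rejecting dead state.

A DFA must remember the last 2 symbols (since which symbol is second-to-last isn't known until the input ends). Use one state per possible window of the last ≤2 symbols; accept from those whose window starts with `y`.
A 7-state machine:
        x   y  
>  s0   s1  s2 
   s1   s3  s4 
   s2   s5  s6 
   s3   s3  s4 
   s4   s5  s6 
 * s5   s3  s4 
 * s6   s5  s6 
(> = start, * = accepting)

start=s0; accept=s5,s6; s0-x->s1; s0-y->s2; s1-x->s3; s1-y->s4; s2-x->s5; s2-y->s6; s3-x->s3; s3-y->s4; s4-x->s5; s4-y->s6; s5-x->s3; s5-y->s4; s6-x->s5; s6-y->s6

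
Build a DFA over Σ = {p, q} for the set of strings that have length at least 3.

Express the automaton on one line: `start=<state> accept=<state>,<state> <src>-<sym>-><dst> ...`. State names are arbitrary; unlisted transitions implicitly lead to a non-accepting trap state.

We only need to distinguish lengths 0, 1, …, 3, and '>3'. Chain S0 → S1 → S2 → S3 → S4 on every symbol, with S4 looping. Accepting states: {S3, S4}.
5 states suffice.
        p   q  
>  S0   S1  S1 
   S1   S2  S2 
   S2   S3  S3 
 * S3   S4  S4 
 * S4   S4  S4 
(> = start, * = accepting)

start=S0 accept=S3,S4 S0-p->S1 S0-q->S1 S1-p->S2 S1-q->S2 S2-p->S3 S2-q->S3 S3-p->S4 S3-q->S4 S4-p->S4 S4-q->S4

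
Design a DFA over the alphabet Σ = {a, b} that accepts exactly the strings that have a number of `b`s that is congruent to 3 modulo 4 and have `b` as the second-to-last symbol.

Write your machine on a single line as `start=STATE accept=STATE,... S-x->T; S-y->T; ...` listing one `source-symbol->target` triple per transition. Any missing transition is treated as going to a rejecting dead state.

Run two small machines in parallel and take their product. The first has 4 states tracking the count of `b`s modulo 4; the second has 7 states tracking the last 2 symbols read. A product state is a pair (one from each), accepting exactly when both do.
A 19-state machine:
          a    b  
>  S0     S1   S2 
   S1     S3   S4 
   S2     S5   S6 
   S3     S3   S4 
   S4     S5   S6 
   S5     S7   S8 
   S6     S9  S10 
   S7     S7   S8 
   S8     S9  S10 
   S9    S11  S12 
 * S10   S13  S14 
   S11   S11  S12 
   S12   S13  S14 
 * S13   S15  S16 
   S14   S17  S18 
   S15   S15  S16 
   S16   S17  S18 
   S17    S3   S4 
   S18    S5   S6 
(> = start, * = accepting)

start=S0; accept=S10,S13; S0-a->S1; S0-b->S2; S1-a->S3; S1-b->S4; S2-a->S5; S2-b->S6; S3-a->S3; S3-b->S4; S4-a->S5; S4-b->S6; S5-a->S7; S5-b->S8; S6-a->S9; S6-b->S10; S7-a->S7; S7-b->S8; S8-a->S9; S8-b->S10; S9-a->S11; S9-b->S12; S10-a->S13; S10-b->S14; S11-a->S11; S11-b->S12; S12-a->S13; S12-b->S14; S13-a->S15; S13-b->S16; S14-a->S17; S14-b->S18; S15-a->S15; S15-b->S16; S16-a->S17; S16-b->S18; S17-a->S3; S17-b->S4; S18-a->S5; S18-b->S6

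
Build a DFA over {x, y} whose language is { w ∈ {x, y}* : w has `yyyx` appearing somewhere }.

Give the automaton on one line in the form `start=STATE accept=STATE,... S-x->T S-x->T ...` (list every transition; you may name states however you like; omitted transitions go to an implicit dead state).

start=q0 accept=q4 q0-x->q0 q0-y->q1 q1-x->q0 q1-y->q2 q2-x->q0 q2-y->q3 q3-x->q4 q3-y->q3 q4-x->q4 q4-y->q4

Track how much of `yyyx` has been matched so far: state q0 is no progress, q4 is the absorbing accept state reached once `yyyx` has occurred. Intermediate states record partial matches; on a mismatch, fall back to the longest reusable overlap.
        x   y  
>  q0   q0  q1 
   q1   q0  q2 
   q2   q0  q3 
   q3   q4  q3 
 * q4   q4  q4 
(> = start, * = accepting)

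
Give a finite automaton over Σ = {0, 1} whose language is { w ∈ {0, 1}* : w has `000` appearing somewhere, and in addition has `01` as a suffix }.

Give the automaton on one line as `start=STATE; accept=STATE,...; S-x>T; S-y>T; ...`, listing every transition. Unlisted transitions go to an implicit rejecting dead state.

start=q0; accept=q5; q0-0>q1; q0-1>q0; q1-0>q2; q1-1>q3; q2-0>q4; q2-1>q3; q3-0>q1; q3-1>q0; q4-0>q4; q4-1>q5; q5-0>q4; q5-1>q6; q6-0>q4; q6-1>q6

Run two small machines in parallel and take their product. The first has 4 states tracking whether and how much of `000` has been seen; the second has 3 states tracking how much of the suffix `01` has currently been matched. A product state is a pair (one from each), accepting exactly when both do.
7 states suffice.
        0   1  
>  q0   q1  q0 
   q1   q2  q3 
   q2   q4  q3 
   q3   q1  q0 
   q4   q4  q5 
 * q5   q4  q6 
   q6   q4  q6 
(> = start, * = accepting)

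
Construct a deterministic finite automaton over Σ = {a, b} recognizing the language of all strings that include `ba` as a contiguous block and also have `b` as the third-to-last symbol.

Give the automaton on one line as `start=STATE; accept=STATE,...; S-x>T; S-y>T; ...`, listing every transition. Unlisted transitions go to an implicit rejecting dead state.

start=q0; accept=q4,q5,q6,q10; q0-a>q0; q0-b>q1; q1-a>q2; q1-b>q3; q2-a>q4; q2-b>q5; q3-a>q6; q3-b>q3; q4-a>q7; q4-b>q8; q5-a>q2; q5-b>q9; q6-a>q4; q6-b>q5; q7-a>q7; q7-b>q8; q8-a>q2; q8-b>q9; q9-a>q6; q9-b>q10; q10-a>q6; q10-b>q10

Build one automaton per condition and run them in lockstep. One (3 states) tracks whether and how much of `ba` has been seen; the other (15 states) tracks the last 3 symbols read. Each combined state is a pair, one component from each; accept when both components accept. After merging equivalent states the machine shrinks.
          a    b  
>  q0     q0   q1 
   q1     q2   q3 
   q2     q4   q5 
   q3     q6   q3 
 * q4     q7   q8 
 * q5     q2   q9 
 * q6     q4   q5 
   q7     q7   q8 
   q8     q2   q9 
   q9     q6  q10 
 * q10    q6  q10 
(> = start, * = accepting)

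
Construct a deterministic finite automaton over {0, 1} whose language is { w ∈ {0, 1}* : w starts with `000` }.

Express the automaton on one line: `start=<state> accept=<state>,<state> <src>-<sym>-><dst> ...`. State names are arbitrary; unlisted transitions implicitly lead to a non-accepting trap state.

start=q0 accept=q3 q0-0->q1 q0-1->q4 q1-0->q2 q1-1->q4 q2-0->q3 q2-1->q4 q3-0->q3 q3-1->q3 q4-0->q4 q4-1->q4

Check the first 3 symbols one by one: q0 through q2 record how many have matched `000` so far; any wrong symbol goes to the dead state q4. After all 3 match we enter the accepting sink q3.
A 5-state machine:
        0   1  
>  q0   q1  q4 
   q1   q2  q4 
   q2   q3  q4 
 * q3   q3  q3 
   q4   q4  q4 
(> = start, * = accepting)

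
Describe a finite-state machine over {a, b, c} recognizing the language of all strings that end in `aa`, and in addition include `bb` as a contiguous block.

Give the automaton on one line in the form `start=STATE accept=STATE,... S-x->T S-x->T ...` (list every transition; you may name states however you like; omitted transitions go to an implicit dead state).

Build one automaton per condition and run them in lockstep. One (3 states) tracks how much of the suffix `aa` has currently been matched; the other (3 states) tracks whether and how much of `bb` has been seen. Each combined state is a pair, one component from each; accept when both components accept. After merging equivalent states the machine shrinks.
5 states suffice.
        a   b   c  
>  S0   S0  S1  S0 
   S1   S0  S2  S0 
   S2   S3  S2  S2 
   S3   S4  S2  S2 
 * S4   S4  S2  S2 
(> = start, * = accepting)

start=S0 accept=S4 S0-a->S0 S0-b->S1 S0-c->S0 S1-a->S0 S1-b->S2 S1-c->S0 S2-a->S3 S2-b->S2 S2-c->S2 S3-a->S4 S3-b->S2 S3-c->S2 S4-a->S4 S4-b->S2 S4-c->S2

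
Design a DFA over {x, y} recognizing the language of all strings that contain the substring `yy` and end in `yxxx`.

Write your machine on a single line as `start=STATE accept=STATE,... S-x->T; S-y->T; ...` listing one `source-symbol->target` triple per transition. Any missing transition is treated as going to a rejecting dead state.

Build one automaton per condition and run them in lockstep. One (3 states) tracks whether and how much of `yy` has been seen; the other (5 states) tracks how much of the suffix `yxxx` has currently been matched. Each combined state is a pair, one component from each; accept when both components accept. After merging equivalent states the machine shrinks.
       x  y 
>  A   A  B 
   B   A  C 
   C   D  C 
   D   E  C 
   E   F  C 
 * F   G  C 
   G   G  C 
(> = start, * = accepting)

start=A; accept=F; A-x->A; A-y->B; B-x->A; B-y->C; C-x->D; C-y->C; D-x->E; D-y->C; E-x->F; E-y->C; F-x->G; F-y->C; G-x->G; G-y->C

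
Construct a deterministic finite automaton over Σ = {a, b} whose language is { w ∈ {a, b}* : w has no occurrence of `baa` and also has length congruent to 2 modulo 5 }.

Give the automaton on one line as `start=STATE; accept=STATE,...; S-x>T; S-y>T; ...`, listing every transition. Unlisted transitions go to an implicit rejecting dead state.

Build one automaton per condition and run them in lockstep. The first has 4 states tracking partial matches of the forbidden pattern `baa`; the second has 5 states tracking the input length modulo 5. A product state is a pair (one from each), accepting exactly when both do. After merging equivalent states the machine shrinks.
16 states suffice.
          a    b  
>  S0     S1   S2 
   S1     S3   S4 
   S2     S5   S4 
 * S3     S6   S7 
 * S4     S8   S7 
 * S5     S9   S7 
   S6    S10  S11 
   S7    S12  S11 
   S8     S9  S11 
   S9     S9   S9 
   S10    S0  S13 
   S11   S14  S13 
   S12    S9  S13 
   S13   S15   S2 
   S14    S9   S2 
   S15    S9   S4 
(> = start, * = accepting)

start=S0; accept=S3,S4,S5; S0-a>S1; S0-b>S2; S1-a>S3; S1-b>S4; S2-a>S5; S2-b>S4; S3-a>S6; S3-b>S7; S4-a>S8; S4-b>S7; S5-a>S9; S5-b>S7; S6-a>S10; S6-b>S11; S7-a>S12; S7-b>S11; S8-a>S9; S8-b>S11; S9-a>S9; S9-b>S9; S10-a>S0; S10-b>S13; S11-a>S14; S11-b>S13; S12-a>S9; S12-b>S13; S13-a>S15; S13-b>S2; S14-a>S9; S14-b>S2; S15-a>S9; S15-b>S4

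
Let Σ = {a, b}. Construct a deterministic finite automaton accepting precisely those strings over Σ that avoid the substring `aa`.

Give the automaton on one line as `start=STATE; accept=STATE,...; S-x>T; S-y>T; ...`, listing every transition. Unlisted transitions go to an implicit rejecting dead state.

start=q0; accept=q0,q1; q0-a>q1; q0-b>q0; q1-a>q2; q1-b>q0; q2-a>q2; q2-b>q2

This is the complement of 'contains `aa`'. Use the same substring-matching states — q0 through q2 holding how much of `aa` has just been matched — but flip the accepting set: everything except the trap q2 accepts.
With 3 states:
        a   b  
>* q0   q1  q0 
 * q1   q2  q0 
   q2   q2  q2 
(> = start, * = accepting)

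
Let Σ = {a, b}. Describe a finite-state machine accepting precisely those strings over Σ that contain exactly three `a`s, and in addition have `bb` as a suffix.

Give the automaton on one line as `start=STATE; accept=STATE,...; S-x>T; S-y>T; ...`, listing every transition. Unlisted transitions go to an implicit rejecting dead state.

Build one automaton per condition and run them in lockstep. The first has 5 states tracking the count of `a`s, saturating at 4; the second has 3 states tracking how much of the suffix `bb` has currently been matched. A product state is a pair (one from each), accepting exactly when both do. Equivalent product states are then merged.
A 7-state machine:
        a   b  
>  q0   q1  q0 
   q1   q2  q1 
   q2   q3  q2 
   q3   q4  q5 
   q4   q4  q4 
   q5   q4  q6 
 * q6   q4  q6 
(> = start, * = accepting)

start=q0; accept=q6; q0-a>q1; q0-b>q0; q1-a>q2; q1-b>q1; q2-a>q3; q2-b>q2; q3-a>q4; q3-b>q5; q4-a>q4; q4-b>q4; q5-a>q4; q5-b>q6; q6-a>q4; q6-b>q6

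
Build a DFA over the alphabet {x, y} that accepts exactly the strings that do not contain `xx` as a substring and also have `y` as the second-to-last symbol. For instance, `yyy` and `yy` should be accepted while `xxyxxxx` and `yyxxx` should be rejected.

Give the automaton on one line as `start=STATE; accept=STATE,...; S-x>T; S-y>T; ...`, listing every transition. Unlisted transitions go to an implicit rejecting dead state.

Run two small machines in parallel and take their product. One (3 states) tracks partial matches of the forbidden pattern `xx`; the other (7 states) tracks the last 2 symbols read. Each combined state is a pair, one component from each; accept when both components accept.
With 10 states:
        x   y  
>  q0   q1  q2 
   q1   q3  q4 
   q2   q5  q6 
   q3   q3  q7 
   q4   q5  q6 
 * q5   q3  q4 
 * q6   q5  q6 
   q7   q8  q9 
   q8   q3  q7 
   q9   q8  q9 
(> = start, * = accepting)

start=q0; accept=q5,q6; q0-x>q1; q0-y>q2; q1-x>q3; q1-y>q4; q2-x>q5; q2-y>q6; q3-x>q3; q3-y>q7; q4-x>q5; q4-y>q6; q5-x>q3; q5-y>q4; q6-x>q5; q6-y>q6; q7-x>q8; q7-y>q9; q8-x>q3; q8-y>q7; q9-x>q8; q9-y>q9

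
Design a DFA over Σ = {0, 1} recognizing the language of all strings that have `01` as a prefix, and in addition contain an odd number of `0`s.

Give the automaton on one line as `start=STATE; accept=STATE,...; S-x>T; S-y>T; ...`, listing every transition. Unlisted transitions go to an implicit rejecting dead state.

Run two small machines in parallel and take their product. The first has 4 states tracking whether the input so far still matches the prefix `01`; the second has 2 states tracking the count of `0`s modulo 2. A product state is a pair (one from each), accepting exactly when both do.
6 states suffice.
        0   1  
>  q0   q1  q2 
   q1   q2  q3 
   q2   q4  q2 
 * q3   q5  q3 
   q4   q2  q4 
   q5   q3  q5 
(> = start, * = accepting)

start=q0; accept=q3; q0-0>q1; q0-1>q2; q1-0>q2; q1-1>q3; q2-0>q4; q2-1>q2; q3-0>q5; q3-1>q3; q4-0>q2; q4-1>q4; q5-0>q3; q5-1>q5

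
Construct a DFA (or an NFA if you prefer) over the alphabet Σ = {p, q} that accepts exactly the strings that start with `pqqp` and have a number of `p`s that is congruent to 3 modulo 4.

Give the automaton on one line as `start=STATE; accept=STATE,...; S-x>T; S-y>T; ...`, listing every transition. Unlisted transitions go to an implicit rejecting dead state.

start=S0; accept=S9; S0-p>S1; S0-q>S2; S1-p>S3; S1-q>S4; S2-p>S5; S2-q>S2; S3-p>S6; S3-q>S3; S4-p>S3; S4-q>S7; S5-p>S3; S5-q>S5; S6-p>S2; S6-q>S6; S7-p>S8; S7-q>S5; S8-p>S9; S8-q>S8; S9-p>S10; S9-q>S9; S10-p>S11; S10-q>S10; S11-p>S8; S11-q>S11

Handle the two conditions separately and then intersect. The first has 6 states tracking whether the input so far still matches the prefix `pqqp`; the second has 4 states tracking the count of `p`s modulo 4. A product state is a pair (one from each), accepting exactly when both do.
          p    q  
>  S0     S1   S2 
   S1     S3   S4 
   S2     S5   S2 
   S3     S6   S3 
   S4     S3   S7 
   S5     S3   S5 
   S6     S2   S6 
   S7     S8   S5 
   S8     S9   S8 
 * S9    S10   S9 
   S10   S11  S10 
   S11    S8  S11 
(> = start, * = accepting)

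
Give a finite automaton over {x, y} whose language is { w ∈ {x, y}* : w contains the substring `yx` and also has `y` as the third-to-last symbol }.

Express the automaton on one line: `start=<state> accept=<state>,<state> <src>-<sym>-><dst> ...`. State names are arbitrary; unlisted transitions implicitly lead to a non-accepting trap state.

start=S0 accept=S4,S5,S6,S10 S0-x->S0 S0-y->S1 S1-x->S2 S1-y->S3 S2-x->S4 S2-y->S5 S3-x->S6 S3-y->S3 S4-x->S7 S4-y->S8 S5-x->S2 S5-y->S9 S6-x->S4 S6-y->S5 S7-x->S7 S7-y->S8 S8-x->S2 S8-y->S9 S9-x->S6 S9-y->S10 S10-x->S6 S10-y->S10

Build one automaton per condition and run them in lockstep. The first has 3 states tracking whether and how much of `yx` has been seen; the second has 15 states tracking the last 3 symbols read. A product state is a pair (one from each), accepting exactly when both do. Equivalent product states are then merged.
With 11 states:
          x    y  
>  S0     S0   S1 
   S1     S2   S3 
   S2     S4   S5 
   S3     S6   S3 
 * S4     S7   S8 
 * S5     S2   S9 
 * S6     S4   S5 
   S7     S7   S8 
   S8     S2   S9 
   S9     S6  S10 
 * S10    S6  S10 
(> = start, * = accepting)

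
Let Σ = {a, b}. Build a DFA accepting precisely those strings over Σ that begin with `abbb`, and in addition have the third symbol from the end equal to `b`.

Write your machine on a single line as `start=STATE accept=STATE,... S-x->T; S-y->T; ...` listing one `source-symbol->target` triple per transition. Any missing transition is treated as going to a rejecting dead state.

start=s0; accept=s5,s6,s7,s8; s0-a->s1; s0-b->s2; s1-a->s2; s1-b->s3; s2-a->s2; s2-b->s2; s3-a->s2; s3-b->s4; s4-a->s2; s4-b->s5; s5-a->s6; s5-b->s5; s6-a->s7; s6-b->s8; s7-a->s9; s7-b->s10; s8-a->s11; s8-b->s12; s9-a->s9; s9-b->s10; s10-a->s11; s10-b->s12; s11-a->s7; s11-b->s8; s12-a->s6; s12-b->s5

Run two small machines in parallel and take their product. The first has 6 states tracking whether the input so far still matches the prefix `abbb`; the second has 15 states tracking the last 3 symbols read. A product state is a pair (one from each), accepting exactly when both do. After merging equivalent states the machine shrinks.
With 13 states:
          a    b  
>  s0     s1   s2 
   s1     s2   s3 
   s2     s2   s2 
   s3     s2   s4 
   s4     s2   s5 
 * s5     s6   s5 
 * s6     s7   s8 
 * s7     s9  s10 
 * s8    s11  s12 
   s9     s9  s10 
   s10   s11  s12 
   s11    s7   s8 
   s12    s6   s5 
(> = start, * = accepting)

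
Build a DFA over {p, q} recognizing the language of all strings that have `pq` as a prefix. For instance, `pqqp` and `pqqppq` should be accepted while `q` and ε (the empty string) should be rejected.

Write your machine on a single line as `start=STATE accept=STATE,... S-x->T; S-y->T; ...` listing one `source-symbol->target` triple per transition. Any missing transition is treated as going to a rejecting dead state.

start=s0; accept=s2; s0-p->s1; s0-q->s3; s1-p->s3; s1-q->s2; s2-p->s2; s2-q->s2; s3-p->s3; s3-q->s3

Walk along `pq` while the input agrees: from s0 take `p` to s1, and so on. Any deviation drops to the rejecting sink s3. Once s2 is reached the prefix is confirmed and every continuation is accepted.
With 4 states:
        p   q  
>  s0   s1  s3 
   s1   s3  s2 
 * s2   s2  s2 
   s3   s3  s3 
(> = start, * = accepting)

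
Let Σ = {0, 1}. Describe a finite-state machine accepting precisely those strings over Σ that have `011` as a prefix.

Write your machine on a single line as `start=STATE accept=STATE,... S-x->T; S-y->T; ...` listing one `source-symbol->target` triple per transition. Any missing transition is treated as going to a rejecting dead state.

Check the first 3 symbols one by one: S0 through S2 record how many have matched `011` so far; any wrong symbol goes to the dead state S4. After all 3 match we enter the accepting sink S3.
5 states suffice.
        0   1  
>  S0   S1  S4 
   S1   S4  S2 
   S2   S4  S3 
 * S3   S3  S3 
   S4   S4  S4 
(> = start, * = accepting)

start=S0; accept=S3; S0-0->S1; S0-1->S4; S1-0->S4; S1-1->S2; S2-0->S4; S2-1->S3; S3-0->S3; S3-1->S3; S4-0->S4; S4-1->S4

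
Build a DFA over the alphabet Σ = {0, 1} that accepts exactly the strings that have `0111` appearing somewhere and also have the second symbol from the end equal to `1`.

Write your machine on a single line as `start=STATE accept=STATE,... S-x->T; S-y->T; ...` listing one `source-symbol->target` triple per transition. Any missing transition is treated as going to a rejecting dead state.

Build one automaton per condition and run them in lockstep. The first has 5 states tracking whether and how much of `0111` has been seen; the second has 7 states tracking the last 2 symbols read. A product state is a pair (one from each), accepting exactly when both do.
With 12 states:
          0    1  
>  S0     S1   S2 
   S1     S3   S4 
   S2     S5   S6 
   S3     S3   S4 
   S4     S5   S7 
   S5     S3   S4 
   S6     S5   S6 
   S7     S5   S8 
 * S8     S9   S8 
 * S9    S10  S11 
   S10   S10  S11 
   S11    S9   S8 
(> = start, * = accepting)

start=S0; accept=S8,S9; S0-0->S1; S0-1->S2; S1-0->S3; S1-1->S4; S2-0->S5; S2-1->S6; S3-0->S3; S3-1->S4; S4-0->S5; S4-1->S7; S5-0->S3; S5-1->S4; S6-0->S5; S6-1->S6; S7-0->S5; S7-1->S8; S8-0->S9; S8-1->S8; S9-0->S10; S9-1->S11; S10-0->S10; S10-1->S11; S11-0->S9; S11-1->S8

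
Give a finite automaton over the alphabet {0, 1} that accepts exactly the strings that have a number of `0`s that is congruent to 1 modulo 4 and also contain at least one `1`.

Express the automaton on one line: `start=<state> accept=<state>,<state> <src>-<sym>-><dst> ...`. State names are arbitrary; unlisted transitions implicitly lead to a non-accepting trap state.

Run two small machines in parallel and take their product. The first has 4 states tracking the count of `0`s modulo 4; the second has 3 states tracking the count of `1`s, saturating at 2. A product state is a pair (one from each), accepting exactly when both do. Equivalent product states are then merged.
        0   1  
>  s0   s1  s2 
   s1   s3  s4 
   s2   s4  s2 
   s3   s5  s6 
 * s4   s6  s4 
   s5   s0  s7 
   s6   s7  s6 
   s7   s2  s7 
(> = start, * = accepting)

start=s0 accept=s4 s0-0->s1 s0-1->s2 s1-0->s3 s1-1->s4 s2-0->s4 s2-1->s2 s3-0->s5 s3-1->s6 s4-0->s6 s4-1->s4 s5-0->s0 s5-1->s7 s6-0->s7 s6-1->s6 s7-0->s2 s7-1->s7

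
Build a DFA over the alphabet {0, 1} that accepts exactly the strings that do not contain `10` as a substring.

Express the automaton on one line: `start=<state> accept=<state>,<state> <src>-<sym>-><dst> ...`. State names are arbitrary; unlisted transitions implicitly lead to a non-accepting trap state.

start=q0 accept=q0,q1 q0-0->q0 q0-1->q1 q1-0->q2 q1-1->q1 q2-0->q2 q2-1->q2

This is the complement of 'contains `10`'. Use the same substring-matching states — q0 through q2 holding how much of `10` has just been matched — but flip the accepting set: everything except the trap q2 accepts.
        0   1  
>* q0   q0  q1 
 * q1   q2  q1 
   q2   q2  q2 
(> = start, * = accepting)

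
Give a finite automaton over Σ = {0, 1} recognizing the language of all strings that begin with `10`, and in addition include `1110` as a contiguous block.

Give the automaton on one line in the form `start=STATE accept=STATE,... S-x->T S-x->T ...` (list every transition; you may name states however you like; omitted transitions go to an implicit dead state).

start=q0 accept=q7 q0-0->q1 q0-1->q2 q1-0->q1 q1-1->q1 q2-0->q3 q2-1->q1 q3-0->q3 q3-1->q4 q4-0->q3 q4-1->q5 q5-0->q3 q5-1->q6 q6-0->q7 q6-1->q6 q7-0->q7 q7-1->q7

Handle the two conditions separately and then intersect. The first has 4 states tracking whether the input so far still matches the prefix `10`; the second has 5 states tracking whether and how much of `1110` has been seen. A product state is a pair (one from each), accepting exactly when both do. After merging equivalent states the machine shrinks.
An 8-state machine:
        0   1  
>  q0   q1  q2 
   q1   q1  q1 
   q2   q3  q1 
   q3   q3  q4 
   q4   q3  q5 
   q5   q3  q6 
   q6   q7  q6 
 * q7   q7  q7 
(> = start, * = accepting)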